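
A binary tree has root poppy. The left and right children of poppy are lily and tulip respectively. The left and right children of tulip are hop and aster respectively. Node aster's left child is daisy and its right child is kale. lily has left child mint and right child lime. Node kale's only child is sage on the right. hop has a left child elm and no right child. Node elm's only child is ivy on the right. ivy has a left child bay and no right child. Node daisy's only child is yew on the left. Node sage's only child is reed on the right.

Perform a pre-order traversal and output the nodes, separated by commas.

poppy, lily, mint, lime, tulip, hop, elm, ivy, bay, aster, daisy, yew, kale, sage, reed

Pre-order visits the node, then its left subtree, then its right subtree.
Visit poppy.
At poppy: go left to lily.
  Visit lily.
  At lily: go left to mint.
    mint is a leaf — visit mint.
  At lily: go right to lime.
    lime is a leaf — visit lime.
At poppy: go right to tulip.
  Visit tulip.
  At tulip: go left to hop.
    Visit hop.
    At hop: go left to elm.
      Visit elm.
      At elm: no left child.
      At elm: go right to ivy.
        Visit ivy.
        At ivy: go left to bay.
          bay is a leaf — visit bay.
        At ivy: no right child.
    At hop: no right child.
  At tulip: go right to aster.
    Visit aster.
    At aster: go left to daisy.
      Visit daisy.
      At daisy: go left to yew.
        yew is a leaf — visit yew.
      At daisy: no right child.
    At aster: go right to kale.
      Visit kale.
      At kale: no left child.
      At kale: go right to sage.
        Visit sage.
        At sage: no left child.
        At sage: go right to reed.
          reed is a leaf — visit reed.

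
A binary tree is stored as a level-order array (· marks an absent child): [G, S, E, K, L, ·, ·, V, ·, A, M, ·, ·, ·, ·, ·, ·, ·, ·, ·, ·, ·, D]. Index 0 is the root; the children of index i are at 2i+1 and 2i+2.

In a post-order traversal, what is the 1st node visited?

Post-order visits the left subtree, then the right subtree, then the node.
At G: go left to S.
  At S: go left to K.
    At K: go left to V.
      V is a leaf — visit V.
    At K: no right child.
    Visit K.
  At S: go right to L.
    At L: go left to A.
      A is a leaf — visit A.
    At L: go right to M.
      At M: no left child.
      At M: go right to D.
        D is a leaf — visit D.
      Visit M.
    Visit L.
  Visit S.
At G: go right to E.
  E is a leaf — visit E.
Visit G.
Full post-order sequence: V, K, A, D, M, L, S, E, G.

V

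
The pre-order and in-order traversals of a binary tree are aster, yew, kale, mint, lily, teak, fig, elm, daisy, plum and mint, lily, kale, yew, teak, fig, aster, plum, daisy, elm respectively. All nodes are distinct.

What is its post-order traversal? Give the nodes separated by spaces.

lily mint kale fig teak yew plum daisy elm aster

The first element of pre-order is the root; it splits in-order into left and right subtrees.
Root aster: left subtree has 6 nodes {mint, lily, kale, yew, teak, fig}, right has 3 {plum, daisy, elm}.
  Root yew: left subtree has 3 nodes {mint, lily, kale}, right has 2 {teak, fig}.
    Root kale: left subtree has 2 nodes {mint, lily}, right has 0 { }.
      Root mint: left subtree has 0 nodes { }, right has 1 {lily}.
    Root teak: left subtree has 0 nodes { }, right has 1 {fig}.
  Root elm: left subtree has 2 nodes {plum, daisy}, right has 0 { }.
    Root daisy: left subtree has 1 node {plum}, right has 0 { }.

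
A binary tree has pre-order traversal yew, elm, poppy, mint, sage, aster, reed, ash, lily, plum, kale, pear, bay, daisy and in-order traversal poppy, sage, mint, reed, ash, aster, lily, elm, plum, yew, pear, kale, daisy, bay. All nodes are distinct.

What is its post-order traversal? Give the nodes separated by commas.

The first element of pre-order is the root; it splits in-order into left and right subtrees.
Root yew: left subtree has 9 nodes {poppy, sage, mint, reed, ash, aster, lily, elm, plum}, right has 4 {pear, kale, daisy, bay}.
  Root elm: left subtree has 7 nodes {poppy, sage, mint, reed, ash, aster, lily}, right has 1 {plum}.
    Root poppy: left subtree has 0 nodes { }, right has 6 {sage, mint, reed, ash, aster, lily}.
      Root mint: left subtree has 1 node {sage}, right has 4 {reed, ash, aster, lily}.
        Root aster: left subtree has 2 nodes {reed, ash}, right has 1 {lily}.
          Root reed: left subtree has 0 nodes { }, right has 1 {ash}.
  Root kale: left subtree has 1 node {pear}, right has 2 {daisy, bay}.
    Root bay: left subtree has 1 node {daisy}, right has 0 { }.

sage, ash, reed, lily, aster, mint, poppy, plum, elm, pear, daisy, bay, kale, yew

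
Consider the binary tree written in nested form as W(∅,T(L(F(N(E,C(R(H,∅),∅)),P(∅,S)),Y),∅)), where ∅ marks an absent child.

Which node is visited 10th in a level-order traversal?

S

Level-order visits nodes level by level from the root, left to right within each level.
Level 0: W
Level 1: T
Level 2: L
Level 3: F, Y
Level 4: N, P
Level 5: E, C, S
Level 6: R
Level 7: H
Full level-order sequence: W, T, L, F, Y, N, P, E, C, S, R, H.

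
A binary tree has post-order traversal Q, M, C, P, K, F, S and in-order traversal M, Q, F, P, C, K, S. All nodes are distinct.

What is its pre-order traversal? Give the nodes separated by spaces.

The last element of post-order is the root; it splits in-order into left and right subtrees.
Root S: left subtree has 6 nodes {M, Q, F, P, C, K}, right has 0 { }.
  Root F: left subtree has 2 nodes {M, Q}, right has 3 {P, C, K}.
    Root M: left subtree has 0 nodes { }, right has 1 {Q}.
    Root K: left subtree has 2 nodes {P, C}, right has 0 { }.
      Root P: left subtree has 0 nodes { }, right has 1 {C}.

S F M Q K P C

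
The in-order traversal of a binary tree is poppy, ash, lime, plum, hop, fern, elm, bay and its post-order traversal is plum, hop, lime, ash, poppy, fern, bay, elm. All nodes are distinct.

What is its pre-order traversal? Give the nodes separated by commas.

elm, fern, poppy, ash, lime, hop, plum, bay

The last element of post-order is the root; it splits in-order into left and right subtrees.
Root elm: left subtree has 6 nodes {poppy, ash, lime, plum, hop, fern}, right has 1 {bay}.
  Root fern: left subtree has 5 nodes {poppy, ash, lime, plum, hop}, right has 0 { }.
    Root poppy: left subtree has 0 nodes { }, right has 4 {ash, lime, plum, hop}.
      Root ash: left subtree has 0 nodes { }, right has 3 {lime, plum, hop}.
        Root lime: left subtree has 0 nodes { }, right has 2 {plum, hop}.
          Root hop: left subtree has 1 node {plum}, right has 0 { }.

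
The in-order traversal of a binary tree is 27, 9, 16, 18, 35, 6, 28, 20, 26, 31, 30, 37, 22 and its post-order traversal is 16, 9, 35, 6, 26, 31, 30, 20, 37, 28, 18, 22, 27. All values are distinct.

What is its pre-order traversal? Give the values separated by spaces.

27 22 18 9 16 28 6 35 37 20 30 31 26

The last element of post-order is the root; it splits in-order into left and right subtrees.
Root 27: left subtree has 0 nodes { }, right has 12 {9, 16, 18, 35, 6, 28, 20, 26, 31, 30, 37, 22}.
  Root 22: left subtree has 11 nodes {9, 16, 18, 35, 6, 28, 20, 26, 31, 30, 37}, right has 0 { }.
    Root 18: left subtree has 2 nodes {9, 16}, right has 8 {35, 6, 28, 20, 26, 31, 30, 37}.
      Root 9: left subtree has 0 nodes { }, right has 1 {16}.
      Root 28: left subtree has 2 nodes {35, 6}, right has 5 {20, 26, 31, 30, 37}.
        Root 6: left subtree has 1 node {35}, right has 0 { }.
        Root 37: left subtree has 4 nodes {20, 26, 31, 30}, right has 0 { }.
          Root 20: left subtree has 0 nodes { }, right has 3 {26, 31, 30}.
            Root 30: left subtree has 2 nodes {26, 31}, right has 0 { }.
              Root 31: left subtree has 1 node {26}, right has 0 { }.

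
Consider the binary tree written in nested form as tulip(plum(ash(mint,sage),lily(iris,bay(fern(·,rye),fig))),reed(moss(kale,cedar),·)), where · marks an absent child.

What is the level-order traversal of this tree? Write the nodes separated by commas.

tulip, plum, reed, ash, lily, moss, mint, sage, iris, bay, kale, cedar, fern, fig, rye

Level-order visits nodes level by level from the root, left to right within each level.
Level 0: tulip
Level 1: plum, reed
Level 2: ash, lily, moss
Level 3: mint, sage, iris, bay, kale, cedar
Level 4: fern, fig
Level 5: rye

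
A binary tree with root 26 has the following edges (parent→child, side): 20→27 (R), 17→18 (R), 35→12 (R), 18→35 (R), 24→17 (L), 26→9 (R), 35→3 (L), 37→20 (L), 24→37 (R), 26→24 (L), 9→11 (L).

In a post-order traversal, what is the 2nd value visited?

Post-order visits the left subtree, then the right subtree, then the node.
At 26: go left to 24.
  At 24: go left to 17.
    At 17: no left child.
    At 17: go right to 18.
      At 18: no left child.
      At 18: go right to 35.
        At 35: go left to 3.
          3 is a leaf — visit 3.
        At 35: go right to 12.
          12 is a leaf — visit 12.
        Visit 35.
      Visit 18.
    Visit 17.
  At 24: go right to 37.
    At 37: go left to 20.
      At 20: no left child.
      At 20: go right to 27.
        27 is a leaf — visit 27.
      Visit 20.
    At 37: no right child.
    Visit 37.
  Visit 24.
At 26: go right to 9.
  At 9: go left to 11.
    11 is a leaf — visit 11.
  At 9: no right child.
  Visit 9.
Visit 26.
Full post-order sequence: 3, 12, 35, 18, 17, 27, 20, 37, 24, 11, 9, 26.

12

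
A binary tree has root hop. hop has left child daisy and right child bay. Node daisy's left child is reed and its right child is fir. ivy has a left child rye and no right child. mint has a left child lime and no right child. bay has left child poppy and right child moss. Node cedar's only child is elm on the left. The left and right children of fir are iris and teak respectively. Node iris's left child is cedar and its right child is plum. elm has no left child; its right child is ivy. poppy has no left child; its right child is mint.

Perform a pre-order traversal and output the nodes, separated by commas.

Pre-order visits the node, then its left subtree, then its right subtree.
Visit hop.
At hop: go left to daisy.
  Visit daisy.
  At daisy: go left to reed.
    reed is a leaf — visit reed.
  At daisy: go right to fir.
    Visit fir.
    At fir: go left to iris.
      Visit iris.
      At iris: go left to cedar.
        Visit cedar.
        At cedar: go left to elm.
          Visit elm.
          At elm: no left child.
          At elm: go right to ivy.
            Visit ivy.
            At ivy: go left to rye.
              rye is a leaf — visit rye.
            At ivy: no right child.
        At cedar: no right child.
      At iris: go right to plum.
        plum is a leaf — visit plum.
    At fir: go right to teak.
      teak is a leaf — visit teak.
At hop: go right to bay.
  Visit bay.
  At bay: go left to poppy.
    Visit poppy.
    At poppy: no left child.
    At poppy: go right to mint.
      Visit mint.
      At mint: go left to lime.
        lime is a leaf — visit lime.
      At mint: no right child.
  At bay: go right to moss.
    moss is a leaf — visit moss.

hop, daisy, reed, fir, iris, cedar, elm, ivy, rye, plum, teak, bay, poppy, mint, lime, moss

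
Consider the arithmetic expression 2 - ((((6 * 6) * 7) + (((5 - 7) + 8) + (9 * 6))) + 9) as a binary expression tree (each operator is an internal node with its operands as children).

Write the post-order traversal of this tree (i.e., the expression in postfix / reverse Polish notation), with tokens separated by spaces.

2 6 6 * 7 * 5 7 - 8 + 9 6 * + + 9 + -

Post-order on an expression tree gives postfix notation: for each operator, emit left operand, right operand, then the operator.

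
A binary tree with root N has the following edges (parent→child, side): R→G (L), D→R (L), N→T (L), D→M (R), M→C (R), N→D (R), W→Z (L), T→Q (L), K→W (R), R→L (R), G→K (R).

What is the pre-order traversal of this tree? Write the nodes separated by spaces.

Pre-order visits the node, then its left subtree, then its right subtree.
Visit N.
At N: go left to T.
  Visit T.
  At T: go left to Q.
    Q is a leaf — visit Q.
  At T: no right child.
At N: go right to D.
  Visit D.
  At D: go left to R.
    Visit R.
    At R: go left to G.
      Visit G.
      At G: no left child.
      At G: go right to K.
        Visit K.
        At K: no left child.
        At K: go right to W.
          Visit W.
          At W: go left to Z.
            Z is a leaf — visit Z.
          At W: no right child.
    At R: go right to L.
      L is a leaf — visit L.
  At D: go right to M.
    Visit M.
    At M: no left child.
    At M: go right to C.
      C is a leaf — visit C.

N T Q D R G K W Z L M C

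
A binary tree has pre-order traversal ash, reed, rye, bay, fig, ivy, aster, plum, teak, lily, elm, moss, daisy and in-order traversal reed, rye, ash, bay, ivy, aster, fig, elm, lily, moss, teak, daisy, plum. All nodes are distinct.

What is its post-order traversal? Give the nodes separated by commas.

rye, reed, aster, ivy, elm, moss, lily, daisy, teak, plum, fig, bay, ash

The first element of pre-order is the root; it splits in-order into left and right subtrees.
Root ash: left subtree has 2 nodes {reed, rye}, right has 10 {bay, ivy, aster, fig, elm, lily, moss, teak, daisy, plum}.
  Root reed: left subtree has 0 nodes { }, right has 1 {rye}.
  Root bay: left subtree has 0 nodes { }, right has 9 {ivy, aster, fig, elm, lily, moss, teak, daisy, plum}.
    Root fig: left subtree has 2 nodes {ivy, aster}, right has 6 {elm, lily, moss, teak, daisy, plum}.
      Root ivy: left subtree has 0 nodes { }, right has 1 {aster}.
      Root plum: left subtree has 5 nodes {elm, lily, moss, teak, daisy}, right has 0 { }.
        Root teak: left subtree has 3 nodes {elm, lily, moss}, right has 1 {daisy}.
          Root lily: left subtree has 1 node {elm}, right has 1 {moss}.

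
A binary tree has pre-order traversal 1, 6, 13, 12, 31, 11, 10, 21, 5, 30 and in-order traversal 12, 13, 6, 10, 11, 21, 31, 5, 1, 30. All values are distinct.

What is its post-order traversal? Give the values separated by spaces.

The first element of pre-order is the root; it splits in-order into left and right subtrees.
Root 1: left subtree has 8 nodes {12, 13, 6, 10, 11, 21, 31, 5}, right has 1 {30}.
  Root 6: left subtree has 2 nodes {12, 13}, right has 5 {10, 11, 21, 31, 5}.
    Root 13: left subtree has 1 node {12}, right has 0 { }.
    Root 31: left subtree has 3 nodes {10, 11, 21}, right has 1 {5}.
      Root 11: left subtree has 1 node {10}, right has 1 {21}.

12 13 10 21 11 5 31 6 30 1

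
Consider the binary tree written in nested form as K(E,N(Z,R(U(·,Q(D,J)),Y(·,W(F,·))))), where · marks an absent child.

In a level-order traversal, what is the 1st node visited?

K

Level-order visits nodes level by level from the root, left to right within each level.
Level 0: K
Level 1: E, N
Level 2: Z, R
Level 3: U, Y
Level 4: Q, W
Level 5: D, J, F
Full level-order sequence: K, E, N, Z, R, U, Y, Q, W, D, J, F.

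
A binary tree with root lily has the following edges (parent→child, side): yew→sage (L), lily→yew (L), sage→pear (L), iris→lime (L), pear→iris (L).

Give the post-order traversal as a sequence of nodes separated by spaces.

lime iris pear sage yew lily

Post-order visits the left subtree, then the right subtree, then the node.
At lily: go left to yew.
  At yew: go left to sage.
    At sage: go left to pear.
      At pear: go left to iris.
        At iris: go left to lime.
          lime is a leaf — visit lime.
        At iris: no right child.
        Visit iris.
      At pear: no right child.
      Visit pear.
    At sage: no right child.
    Visit sage.
  At yew: no right child.
  Visit yew.
At lily: no right child.
Visit lily.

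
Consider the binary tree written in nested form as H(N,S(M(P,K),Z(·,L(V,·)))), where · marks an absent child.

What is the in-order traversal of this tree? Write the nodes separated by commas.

In-order visits the left subtree, then the node, then the right subtree.
At H: go left to N.
  N is a leaf — visit N.
Visit H.
At H: go right to S.
  At S: go left to M.
    At M: go left to P.
      P is a leaf — visit P.
    Visit M.
    At M: go right to K.
      K is a leaf — visit K.
  Visit S.
  At S: go right to Z.
    At Z: no left child.
    Visit Z.
    At Z: go right to L.
      At L: go left to V.
        V is a leaf — visit V.
      Visit L.
      At L: no right child.

N, H, P, M, K, S, Z, V, L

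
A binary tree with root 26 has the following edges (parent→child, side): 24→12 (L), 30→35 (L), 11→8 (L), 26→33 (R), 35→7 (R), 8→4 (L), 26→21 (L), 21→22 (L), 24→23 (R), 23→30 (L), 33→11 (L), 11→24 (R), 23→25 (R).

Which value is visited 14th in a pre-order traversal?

Pre-order visits the node, then its left subtree, then its right subtree.
Visit 26.
At 26: go left to 21.
  Visit 21.
  At 21: go left to 22.
    22 is a leaf — visit 22.
  At 21: no right child.
At 26: go right to 33.
  Visit 33.
  At 33: go left to 11.
    Visit 11.
    At 11: go left to 8.
      Visit 8.
      At 8: go left to 4.
        4 is a leaf — visit 4.
      At 8: no right child.
    At 11: go right to 24.
      Visit 24.
      At 24: go left to 12.
        12 is a leaf — visit 12.
      At 24: go right to 23.
        Visit 23.
        At 23: go left to 30.
          Visit 30.
          At 30: go left to 35.
            Visit 35.
            At 35: no left child.
            At 35: go right to 7.
              7 is a leaf — visit 7.
          At 30: no right child.
        At 23: go right to 25.
          25 is a leaf — visit 25.
  At 33: no right child.
Full pre-order sequence: 26, 21, 22, 33, 11, 8, 4, 24, 12, 23, 30, 35, 7, 25.

25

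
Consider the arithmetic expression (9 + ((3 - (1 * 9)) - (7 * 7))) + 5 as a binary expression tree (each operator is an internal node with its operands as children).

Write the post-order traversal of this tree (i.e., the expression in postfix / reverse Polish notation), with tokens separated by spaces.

9 3 1 9 * - 7 7 * - + 5 +

Post-order on an expression tree gives postfix notation: for each operator, emit left operand, right operand, then the operator.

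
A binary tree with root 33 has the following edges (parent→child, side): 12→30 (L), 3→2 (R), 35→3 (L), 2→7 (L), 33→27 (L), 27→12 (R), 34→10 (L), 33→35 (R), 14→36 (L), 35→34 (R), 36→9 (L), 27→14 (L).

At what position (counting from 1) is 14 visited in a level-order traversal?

Level-order visits nodes level by level from the root, left to right within each level.
Level 0: 33
Level 1: 27, 35
Level 2: 14, 12, 3, 34
Level 3: 36, 30, 2, 10
Level 4: 9, 7
Full level-order sequence: 33, 27, 35, 14, 12, 3, 34, 36, 30, 2, 10, 9, 7.

4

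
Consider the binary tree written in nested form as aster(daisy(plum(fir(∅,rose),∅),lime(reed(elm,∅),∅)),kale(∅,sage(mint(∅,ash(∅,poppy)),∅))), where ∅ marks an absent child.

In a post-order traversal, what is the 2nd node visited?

Post-order visits the left subtree, then the right subtree, then the node.
At aster: go left to daisy.
  At daisy: go left to plum.
    At plum: go left to fir.
      At fir: no left child.
      At fir: go right to rose.
        rose is a leaf — visit rose.
      Visit fir.
    At plum: no right child.
    Visit plum.
  At daisy: go right to lime.
    At lime: go left to reed.
      At reed: go left to elm.
        elm is a leaf — visit elm.
      At reed: no right child.
      Visit reed.
    At lime: no right child.
    Visit lime.
  Visit daisy.
At aster: go right to kale.
  At kale: no left child.
  At kale: go right to sage.
    At sage: go left to mint.
      At mint: no left child.
      At mint: go right to ash.
        At ash: no left child.
        At ash: go right to poppy.
          poppy is a leaf — visit poppy.
        Visit ash.
      Visit mint.
    At sage: no right child.
    Visit sage.
  Visit kale.
Visit aster.
Full post-order sequence: rose, fir, plum, elm, reed, lime, daisy, poppy, ash, mint, sage, kale, aster.

fir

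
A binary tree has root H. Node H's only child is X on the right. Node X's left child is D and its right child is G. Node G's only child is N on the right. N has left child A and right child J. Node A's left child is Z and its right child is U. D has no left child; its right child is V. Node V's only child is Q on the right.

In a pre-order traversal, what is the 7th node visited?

Pre-order visits the node, then its left subtree, then its right subtree.
Visit H.
At H: no left child.
At H: go right to X.
  Visit X.
  At X: go left to D.
    Visit D.
    At D: no left child.
    At D: go right to V.
      Visit V.
      At V: no left child.
      At V: go right to Q.
        Q is a leaf — visit Q.
  At X: go right to G.
    Visit G.
    At G: no left child.
    At G: go right to N.
      Visit N.
      At N: go left to A.
        Visit A.
        At A: go left to Z.
          Z is a leaf — visit Z.
        At A: go right to U.
          U is a leaf — visit U.
      At N: go right to J.
        J is a leaf — visit J.
Full pre-order sequence: H, X, D, V, Q, G, N, A, Z, U, J.

N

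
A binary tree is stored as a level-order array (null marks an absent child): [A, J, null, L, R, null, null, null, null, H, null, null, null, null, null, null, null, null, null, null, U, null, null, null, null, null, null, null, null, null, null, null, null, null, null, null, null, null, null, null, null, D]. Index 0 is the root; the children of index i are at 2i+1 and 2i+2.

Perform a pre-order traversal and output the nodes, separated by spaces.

A J L R H U D

Pre-order visits the node, then its left subtree, then its right subtree.
Visit A.
At A: go left to J.
  Visit J.
  At J: go left to L.
    L is a leaf — visit L.
  At J: go right to R.
    Visit R.
    At R: go left to H.
      Visit H.
      At H: no left child.
      At H: go right to U.
        Visit U.
        At U: go left to D.
          D is a leaf — visit D.
        At U: no right child.
    At R: no right child.
At A: no right child.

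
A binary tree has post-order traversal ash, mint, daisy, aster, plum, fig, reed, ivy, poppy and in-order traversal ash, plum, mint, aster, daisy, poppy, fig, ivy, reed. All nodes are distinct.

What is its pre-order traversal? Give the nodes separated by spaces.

The last element of post-order is the root; it splits in-order into left and right subtrees.
Root poppy: left subtree has 5 nodes {ash, plum, mint, aster, daisy}, right has 3 {fig, ivy, reed}.
  Root plum: left subtree has 1 node {ash}, right has 3 {mint, aster, daisy}.
    Root aster: left subtree has 1 node {mint}, right has 1 {daisy}.
  Root ivy: left subtree has 1 node {fig}, right has 1 {reed}.

poppy plum ash aster mint daisy ivy fig reed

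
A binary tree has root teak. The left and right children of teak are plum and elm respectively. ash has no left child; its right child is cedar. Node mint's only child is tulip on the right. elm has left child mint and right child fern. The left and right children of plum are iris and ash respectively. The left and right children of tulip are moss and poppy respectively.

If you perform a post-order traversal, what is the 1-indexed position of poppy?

Post-order visits the left subtree, then the right subtree, then the node.
At teak: go left to plum.
  At plum: go left to iris.
    iris is a leaf — visit iris.
  At plum: go right to ash.
    At ash: no left child.
    At ash: go right to cedar.
      cedar is a leaf — visit cedar.
    Visit ash.
  Visit plum.
At teak: go right to elm.
  At elm: go left to mint.
    At mint: no left child.
    At mint: go right to tulip.
      At tulip: go left to moss.
        moss is a leaf — visit moss.
      At tulip: go right to poppy.
        poppy is a leaf — visit poppy.
      Visit tulip.
    Visit mint.
  At elm: go right to fern.
    fern is a leaf — visit fern.
  Visit elm.
Visit teak.
Full post-order sequence: iris, cedar, ash, plum, moss, poppy, tulip, mint, fern, elm, teak.

6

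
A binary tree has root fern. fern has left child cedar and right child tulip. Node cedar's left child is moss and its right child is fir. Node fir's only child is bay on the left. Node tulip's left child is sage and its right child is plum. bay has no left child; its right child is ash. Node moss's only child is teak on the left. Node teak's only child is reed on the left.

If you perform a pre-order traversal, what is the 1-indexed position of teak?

Pre-order visits the node, then its left subtree, then its right subtree.
Visit fern.
At fern: go left to cedar.
  Visit cedar.
  At cedar: go left to moss.
    Visit moss.
    At moss: go left to teak.
      Visit teak.
      At teak: go left to reed.
        reed is a leaf — visit reed.
      At teak: no right child.
    At moss: no right child.
  At cedar: go right to fir.
    Visit fir.
    At fir: go left to bay.
      Visit bay.
      At bay: no left child.
      At bay: go right to ash.
        ash is a leaf — visit ash.
    At fir: no right child.
At fern: go right to tulip.
  Visit tulip.
  At tulip: go left to sage.
    sage is a leaf — visit sage.
  At tulip: go right to plum.
    plum is a leaf — visit plum.
Full pre-order sequence: fern, cedar, moss, teak, reed, fir, bay, ash, tulip, sage, plum.

4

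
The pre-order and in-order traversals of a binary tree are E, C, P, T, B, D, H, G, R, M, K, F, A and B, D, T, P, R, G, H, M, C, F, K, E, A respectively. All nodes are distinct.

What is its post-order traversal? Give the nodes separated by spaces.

The first element of pre-order is the root; it splits in-order into left and right subtrees.
Root E: left subtree has 11 nodes {B, D, T, P, R, G, H, M, C, F, K}, right has 1 {A}.
  Root C: left subtree has 8 nodes {B, D, T, P, R, G, H, M}, right has 2 {F, K}.
    Root P: left subtree has 3 nodes {B, D, T}, right has 4 {R, G, H, M}.
      Root T: left subtree has 2 nodes {B, D}, right has 0 { }.
        Root B: left subtree has 0 nodes { }, right has 1 {D}.
      Root H: left subtree has 2 nodes {R, G}, right has 1 {M}.
        Root G: left subtree has 1 node {R}, right has 0 { }.
    Root K: left subtree has 1 node {F}, right has 0 { }.

D B T R G M H P F K C A E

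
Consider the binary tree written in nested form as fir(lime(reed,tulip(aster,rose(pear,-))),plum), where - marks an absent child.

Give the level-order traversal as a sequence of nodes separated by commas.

Level-order visits nodes level by level from the root, left to right within each level.
Level 0: fir
Level 1: lime, plum
Level 2: reed, tulip
Level 3: aster, rose
Level 4: pear

fir, lime, plum, reed, tulip, aster, rose, pear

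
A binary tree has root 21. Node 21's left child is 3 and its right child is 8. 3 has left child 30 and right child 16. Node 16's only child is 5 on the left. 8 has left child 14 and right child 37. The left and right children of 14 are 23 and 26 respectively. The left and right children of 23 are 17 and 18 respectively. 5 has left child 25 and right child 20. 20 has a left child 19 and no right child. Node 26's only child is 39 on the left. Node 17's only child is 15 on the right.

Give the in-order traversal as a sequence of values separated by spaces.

30 3 25 5 19 20 16 21 17 15 23 18 14 39 26 8 37

In-order visits the left subtree, then the node, then the right subtree.
At 21: go left to 3.
  At 3: go left to 30.
    30 is a leaf — visit 30.
  Visit 3.
  At 3: go right to 16.
    At 16: go left to 5.
      At 5: go left to 25.
        25 is a leaf — visit 25.
      Visit 5.
      At 5: go right to 20.
        At 20: go left to 19.
          19 is a leaf — visit 19.
        Visit 20.
        At 20: no right child.
    Visit 16.
    At 16: no right child.
Visit 21.
At 21: go right to 8.
  At 8: go left to 14.
    At 14: go left to 23.
      At 23: go left to 17.
        At 17: no left child.
        Visit 17.
        At 17: go right to 15.
          15 is a leaf — visit 15.
      Visit 23.
      At 23: go right to 18.
        18 is a leaf — visit 18.
    Visit 14.
    At 14: go right to 26.
      At 26: go left to 39.
        39 is a leaf — visit 39.
      Visit 26.
      At 26: no right child.
  Visit 8.
  At 8: go right to 37.
    37 is a leaf — visit 37.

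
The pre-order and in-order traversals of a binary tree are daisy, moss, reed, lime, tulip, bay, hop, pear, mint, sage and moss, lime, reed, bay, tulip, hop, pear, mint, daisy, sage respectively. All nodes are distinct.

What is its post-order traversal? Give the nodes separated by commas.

lime, bay, mint, pear, hop, tulip, reed, moss, sage, daisy

The first element of pre-order is the root; it splits in-order into left and right subtrees.
Root daisy: left subtree has 8 nodes {moss, lime, reed, bay, tulip, hop, pear, mint}, right has 1 {sage}.
  Root moss: left subtree has 0 nodes { }, right has 7 {lime, reed, bay, tulip, hop, pear, mint}.
    Root reed: left subtree has 1 node {lime}, right has 5 {bay, tulip, hop, pear, mint}.
      Root tulip: left subtree has 1 node {bay}, right has 3 {hop, pear, mint}.
        Root hop: left subtree has 0 nodes { }, right has 2 {pear, mint}.
          Root pear: left subtree has 0 nodes { }, right has 1 {mint}.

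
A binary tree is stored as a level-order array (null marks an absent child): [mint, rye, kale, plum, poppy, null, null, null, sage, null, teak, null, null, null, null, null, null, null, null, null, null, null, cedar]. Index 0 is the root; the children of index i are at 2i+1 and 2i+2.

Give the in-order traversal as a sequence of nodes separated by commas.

plum, sage, rye, poppy, teak, cedar, mint, kale

In-order visits the left subtree, then the node, then the right subtree.
At mint: go left to rye.
  At rye: go left to plum.
    At plum: no left child.
    Visit plum.
    At plum: go right to sage.
      sage is a leaf — visit sage.
  Visit rye.
  At rye: go right to poppy.
    At poppy: no left child.
    Visit poppy.
    At poppy: go right to teak.
      At teak: no left child.
      Visit teak.
      At teak: go right to cedar.
        cedar is a leaf — visit cedar.
Visit mint.
At mint: go right to kale.
  kale is a leaf — visit kale.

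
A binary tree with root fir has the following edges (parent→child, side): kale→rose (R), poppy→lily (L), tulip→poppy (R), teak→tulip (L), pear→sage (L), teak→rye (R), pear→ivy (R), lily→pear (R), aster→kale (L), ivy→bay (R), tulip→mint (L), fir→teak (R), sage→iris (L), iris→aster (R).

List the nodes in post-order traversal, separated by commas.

mint, rose, kale, aster, iris, sage, bay, ivy, pear, lily, poppy, tulip, rye, teak, fir

Post-order visits the left subtree, then the right subtree, then the node.
At fir: no left child.
At fir: go right to teak.
  At teak: go left to tulip.
    At tulip: go left to mint.
      mint is a leaf — visit mint.
    At tulip: go right to poppy.
      At poppy: go left to lily.
        At lily: no left child.
        At lily: go right to pear.
          At pear: go left to sage.
            At sage: go left to iris.
              At iris: no left child.
              At iris: go right to aster.
                At aster: go left to kale.
                  At kale: no left child.
                  At kale: go right to rose.
                    rose is a leaf — visit rose.
                  Visit kale.
                At aster: no right child.
                Visit aster.
              Visit iris.
            At sage: no right child.
            Visit sage.
          At pear: go right to ivy.
            At ivy: no left child.
            At ivy: go right to bay.
              bay is a leaf — visit bay.
            Visit ivy.
          Visit pear.
        Visit lily.
      At poppy: no right child.
      Visit poppy.
    Visit tulip.
  At teak: go right to rye.
    rye is a leaf — visit rye.
  Visit teak.
Visit fir.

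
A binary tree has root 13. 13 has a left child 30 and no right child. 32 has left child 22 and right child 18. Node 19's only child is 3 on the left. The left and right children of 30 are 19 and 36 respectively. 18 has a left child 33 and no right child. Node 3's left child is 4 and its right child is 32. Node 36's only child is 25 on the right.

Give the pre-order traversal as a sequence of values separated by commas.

13, 30, 19, 3, 4, 32, 22, 18, 33, 36, 25

Pre-order visits the node, then its left subtree, then its right subtree.
Visit 13.
At 13: go left to 30.
  Visit 30.
  At 30: go left to 19.
    Visit 19.
    At 19: go left to 3.
      Visit 3.
      At 3: go left to 4.
        4 is a leaf — visit 4.
      At 3: go right to 32.
        Visit 32.
        At 32: go left to 22.
          22 is a leaf — visit 22.
        At 32: go right to 18.
          Visit 18.
          At 18: go left to 33.
            33 is a leaf — visit 33.
          At 18: no right child.
    At 19: no right child.
  At 30: go right to 36.
    Visit 36.
    At 36: no left child.
    At 36: go right to 25.
      25 is a leaf — visit 25.
At 13: no right child.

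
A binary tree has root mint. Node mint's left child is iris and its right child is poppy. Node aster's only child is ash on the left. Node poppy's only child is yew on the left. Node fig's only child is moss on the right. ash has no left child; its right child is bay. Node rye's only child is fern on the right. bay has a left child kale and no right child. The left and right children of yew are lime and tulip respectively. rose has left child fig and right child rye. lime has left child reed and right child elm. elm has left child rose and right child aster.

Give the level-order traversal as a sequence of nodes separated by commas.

Level-order visits nodes level by level from the root, left to right within each level.
Level 0: mint
Level 1: iris, poppy
Level 2: yew
Level 3: lime, tulip
Level 4: reed, elm
Level 5: rose, aster
Level 6: fig, rye, ash
Level 7: moss, fern, bay
Level 8: kale

mint, iris, poppy, yew, lime, tulip, reed, elm, rose, aster, fig, rye, ash, moss, fern, bay, kale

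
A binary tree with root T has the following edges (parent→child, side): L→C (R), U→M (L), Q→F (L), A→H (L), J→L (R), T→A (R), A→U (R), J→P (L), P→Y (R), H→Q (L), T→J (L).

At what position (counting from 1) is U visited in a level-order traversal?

Level-order visits nodes level by level from the root, left to right within each level.
Level 0: T
Level 1: J, A
Level 2: P, L, H, U
Level 3: Y, C, Q, M
Level 4: F
Full level-order sequence: T, J, A, P, L, H, U, Y, C, Q, M, F.

7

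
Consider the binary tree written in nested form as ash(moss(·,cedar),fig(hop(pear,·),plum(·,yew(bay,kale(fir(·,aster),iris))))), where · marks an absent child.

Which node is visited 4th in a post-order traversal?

Post-order visits the left subtree, then the right subtree, then the node.
At ash: go left to moss.
  At moss: no left child.
  At moss: go right to cedar.
    cedar is a leaf — visit cedar.
  Visit moss.
At ash: go right to fig.
  At fig: go left to hop.
    At hop: go left to pear.
      pear is a leaf — visit pear.
    At hop: no right child.
    Visit hop.
  At fig: go right to plum.
    At plum: no left child.
    At plum: go right to yew.
      At yew: go left to bay.
        bay is a leaf — visit bay.
      At yew: go right to kale.
        At kale: go left to fir.
          At fir: no left child.
          At fir: go right to aster.
            aster is a leaf — visit aster.
          Visit fir.
        At kale: go right to iris.
          iris is a leaf — visit iris.
        Visit kale.
      Visit yew.
    Visit plum.
  Visit fig.
Visit ash.
Full post-order sequence: cedar, moss, pear, hop, bay, aster, fir, iris, kale, yew, plum, fig, ash.

hop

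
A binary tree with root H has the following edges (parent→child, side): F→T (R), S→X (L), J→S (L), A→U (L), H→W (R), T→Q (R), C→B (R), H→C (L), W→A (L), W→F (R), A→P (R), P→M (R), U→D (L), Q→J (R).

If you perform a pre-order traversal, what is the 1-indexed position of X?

Pre-order visits the node, then its left subtree, then its right subtree.
Visit H.
At H: go left to C.
  Visit C.
  At C: no left child.
  At C: go right to B.
    B is a leaf — visit B.
At H: go right to W.
  Visit W.
  At W: go left to A.
    Visit A.
    At A: go left to U.
      Visit U.
      At U: go left to D.
        D is a leaf — visit D.
      At U: no right child.
    At A: go right to P.
      Visit P.
      At P: no left child.
      At P: go right to M.
        M is a leaf — visit M.
  At W: go right to F.
    Visit F.
    At F: no left child.
    At F: go right to T.
      Visit T.
      At T: no left child.
      At T: go right to Q.
        Visit Q.
        At Q: no left child.
        At Q: go right to J.
          Visit J.
          At J: go left to S.
            Visit S.
            At S: go left to X.
              X is a leaf — visit X.
            At S: no right child.
          At J: no right child.
Full pre-order sequence: H, C, B, W, A, U, D, P, M, F, T, Q, J, S, X.

15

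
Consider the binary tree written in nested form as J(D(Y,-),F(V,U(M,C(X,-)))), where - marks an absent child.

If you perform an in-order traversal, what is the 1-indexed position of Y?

1

In-order visits the left subtree, then the node, then the right subtree.
At J: go left to D.
  At D: go left to Y.
    Y is a leaf — visit Y.
  Visit D.
  At D: no right child.
Visit J.
At J: go right to F.
  At F: go left to V.
    V is a leaf — visit V.
  Visit F.
  At F: go right to U.
    At U: go left to M.
      M is a leaf — visit M.
    Visit U.
    At U: go right to C.
      At C: go left to X.
        X is a leaf — visit X.
      Visit C.
      At C: no right child.
Full in-order sequence: Y, D, J, V, F, M, U, X, C.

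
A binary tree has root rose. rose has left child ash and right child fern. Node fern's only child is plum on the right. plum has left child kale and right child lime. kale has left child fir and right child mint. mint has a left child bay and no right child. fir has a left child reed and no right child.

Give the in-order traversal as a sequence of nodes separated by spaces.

ash rose fern reed fir kale bay mint plum lime

In-order visits the left subtree, then the node, then the right subtree.
At rose: go left to ash.
  ash is a leaf — visit ash.
Visit rose.
At rose: go right to fern.
  At fern: no left child.
  Visit fern.
  At fern: go right to plum.
    At plum: go left to kale.
      At kale: go left to fir.
        At fir: go left to reed.
          reed is a leaf — visit reed.
        Visit fir.
        At fir: no right child.
      Visit kale.
      At kale: go right to mint.
        At mint: go left to bay.
          bay is a leaf — visit bay.
        Visit mint.
        At mint: no right child.
    Visit plum.
    At plum: go right to lime.
      lime is a leaf — visit lime.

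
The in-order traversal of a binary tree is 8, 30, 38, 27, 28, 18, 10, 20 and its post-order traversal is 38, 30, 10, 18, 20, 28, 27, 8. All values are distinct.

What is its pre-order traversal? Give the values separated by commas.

8, 27, 30, 38, 28, 20, 18, 10

The last element of post-order is the root; it splits in-order into left and right subtrees.
Root 8: left subtree has 0 nodes { }, right has 7 {30, 38, 27, 28, 18, 10, 20}.
  Root 27: left subtree has 2 nodes {30, 38}, right has 4 {28, 18, 10, 20}.
    Root 30: left subtree has 0 nodes { }, right has 1 {38}.
    Root 28: left subtree has 0 nodes { }, right has 3 {18, 10, 20}.
      Root 20: left subtree has 2 nodes {18, 10}, right has 0 { }.
        Root 18: left subtree has 0 nodes { }, right has 1 {10}.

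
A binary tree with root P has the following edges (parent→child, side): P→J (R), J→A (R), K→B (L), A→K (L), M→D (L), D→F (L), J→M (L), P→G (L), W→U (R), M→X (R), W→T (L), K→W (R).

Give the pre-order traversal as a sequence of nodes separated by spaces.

Pre-order visits the node, then its left subtree, then its right subtree.
Visit P.
At P: go left to G.
  G is a leaf — visit G.
At P: go right to J.
  Visit J.
  At J: go left to M.
    Visit M.
    At M: go left to D.
      Visit D.
      At D: go left to F.
        F is a leaf — visit F.
      At D: no right child.
    At M: go right to X.
      X is a leaf — visit X.
  At J: go right to A.
    Visit A.
    At A: go left to K.
      Visit K.
      At K: go left to B.
        B is a leaf — visit B.
      At K: go right to W.
        Visit W.
        At W: go left to T.
          T is a leaf — visit T.
        At W: go right to U.
          U is a leaf — visit U.
    At A: no right child.

P G J M D F X A K B W T U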